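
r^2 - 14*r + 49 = (r - 7)^2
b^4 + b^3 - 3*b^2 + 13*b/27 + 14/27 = (b - 1)*(b - 2/3)*(b + 1/3)*(b + 7/3)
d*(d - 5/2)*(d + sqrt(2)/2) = d^3 - 5*d^2/2 + sqrt(2)*d^2/2 - 5*sqrt(2)*d/4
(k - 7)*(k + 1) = k^2 - 6*k - 7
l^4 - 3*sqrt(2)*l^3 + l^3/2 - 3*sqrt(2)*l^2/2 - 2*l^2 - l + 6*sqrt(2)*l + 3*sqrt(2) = (l + 1/2)*(l - 3*sqrt(2))*(l - sqrt(2))*(l + sqrt(2))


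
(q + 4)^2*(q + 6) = q^3 + 14*q^2 + 64*q + 96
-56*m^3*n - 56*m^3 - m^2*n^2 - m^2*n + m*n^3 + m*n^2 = (-8*m + n)*(7*m + n)*(m*n + m)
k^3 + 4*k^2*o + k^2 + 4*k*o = k*(k + 1)*(k + 4*o)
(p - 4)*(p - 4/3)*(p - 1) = p^3 - 19*p^2/3 + 32*p/3 - 16/3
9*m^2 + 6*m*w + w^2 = (3*m + w)^2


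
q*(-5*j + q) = -5*j*q + q^2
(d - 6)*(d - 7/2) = d^2 - 19*d/2 + 21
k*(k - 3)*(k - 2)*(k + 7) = k^4 + 2*k^3 - 29*k^2 + 42*k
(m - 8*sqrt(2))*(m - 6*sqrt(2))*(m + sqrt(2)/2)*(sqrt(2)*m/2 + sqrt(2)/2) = sqrt(2)*m^4/2 - 27*m^3/2 + sqrt(2)*m^3/2 - 27*m^2/2 + 41*sqrt(2)*m^2 + 48*m + 41*sqrt(2)*m + 48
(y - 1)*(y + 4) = y^2 + 3*y - 4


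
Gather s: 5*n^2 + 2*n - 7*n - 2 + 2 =5*n^2 - 5*n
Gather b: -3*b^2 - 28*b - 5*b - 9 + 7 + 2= -3*b^2 - 33*b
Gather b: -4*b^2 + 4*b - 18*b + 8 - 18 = -4*b^2 - 14*b - 10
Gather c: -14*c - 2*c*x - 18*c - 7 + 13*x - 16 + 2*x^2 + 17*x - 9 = c*(-2*x - 32) + 2*x^2 + 30*x - 32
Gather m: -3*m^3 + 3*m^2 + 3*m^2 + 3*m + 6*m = -3*m^3 + 6*m^2 + 9*m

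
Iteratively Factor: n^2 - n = (n - 1)*(n)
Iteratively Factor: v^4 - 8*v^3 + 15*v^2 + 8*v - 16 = (v - 1)*(v^3 - 7*v^2 + 8*v + 16) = (v - 1)*(v + 1)*(v^2 - 8*v + 16) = (v - 4)*(v - 1)*(v + 1)*(v - 4)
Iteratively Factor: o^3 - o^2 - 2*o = (o - 2)*(o^2 + o) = (o - 2)*(o + 1)*(o)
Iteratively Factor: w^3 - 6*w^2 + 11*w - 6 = (w - 1)*(w^2 - 5*w + 6) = (w - 3)*(w - 1)*(w - 2)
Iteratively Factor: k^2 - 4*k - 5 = (k + 1)*(k - 5)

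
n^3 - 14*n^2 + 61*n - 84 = (n - 7)*(n - 4)*(n - 3)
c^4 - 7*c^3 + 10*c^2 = c^2*(c - 5)*(c - 2)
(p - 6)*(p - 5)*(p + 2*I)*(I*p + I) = I*p^4 - 2*p^3 - 10*I*p^3 + 20*p^2 + 19*I*p^2 - 38*p + 30*I*p - 60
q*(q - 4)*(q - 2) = q^3 - 6*q^2 + 8*q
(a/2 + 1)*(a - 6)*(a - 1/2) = a^3/2 - 9*a^2/4 - 5*a + 3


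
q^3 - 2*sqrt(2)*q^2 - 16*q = q*(q - 4*sqrt(2))*(q + 2*sqrt(2))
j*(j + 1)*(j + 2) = j^3 + 3*j^2 + 2*j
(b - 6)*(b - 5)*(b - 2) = b^3 - 13*b^2 + 52*b - 60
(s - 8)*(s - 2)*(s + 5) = s^3 - 5*s^2 - 34*s + 80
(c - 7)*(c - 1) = c^2 - 8*c + 7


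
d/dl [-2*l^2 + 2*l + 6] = 2 - 4*l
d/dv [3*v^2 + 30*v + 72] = 6*v + 30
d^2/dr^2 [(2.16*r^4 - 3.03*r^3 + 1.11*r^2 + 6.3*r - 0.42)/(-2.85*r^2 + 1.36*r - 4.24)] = (-35.0892*r^6 + 50.23296*r^5 - 180.579456*r^4 + 26.3181*r^3 - 469.864404*r^2 + 773.840448*r - 121.163808)/(23.149125*r^6 - 33.1398*r^5 + 119.13228*r^4 - 101.120896*r^3 + 177.235392*r^2 - 73.348608*r + 76.225024)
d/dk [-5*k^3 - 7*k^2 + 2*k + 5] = -15*k^2 - 14*k + 2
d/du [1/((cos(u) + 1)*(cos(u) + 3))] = 2*(cos(u) + 2)*sin(u)/((cos(u) + 1)^2*(cos(u) + 3)^2)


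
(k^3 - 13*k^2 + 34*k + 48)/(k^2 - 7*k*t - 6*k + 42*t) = (-k^2 + 7*k + 8)/(-k + 7*t)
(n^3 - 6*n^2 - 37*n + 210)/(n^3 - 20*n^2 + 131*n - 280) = (n + 6)/(n - 8)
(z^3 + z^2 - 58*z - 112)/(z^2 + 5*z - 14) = (z^2 - 6*z - 16)/(z - 2)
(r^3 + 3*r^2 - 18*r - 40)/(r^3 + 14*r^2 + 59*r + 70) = (r - 4)/(r + 7)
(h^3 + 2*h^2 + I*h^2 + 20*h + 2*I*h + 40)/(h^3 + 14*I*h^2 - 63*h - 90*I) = (h^2 + h*(2 - 4*I) - 8*I)/(h^2 + 9*I*h - 18)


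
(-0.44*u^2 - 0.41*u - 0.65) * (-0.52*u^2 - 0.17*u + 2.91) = 0.2288*u^4 + 0.288*u^3 - 0.8727*u^2 - 1.0826*u - 1.8915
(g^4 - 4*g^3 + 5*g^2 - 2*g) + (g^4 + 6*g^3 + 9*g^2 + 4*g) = 2*g^4 + 2*g^3 + 14*g^2 + 2*g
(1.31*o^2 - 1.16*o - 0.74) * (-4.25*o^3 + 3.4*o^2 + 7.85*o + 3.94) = -5.5675*o^5 + 9.384*o^4 + 9.4845*o^3 - 6.4606*o^2 - 10.3794*o - 2.9156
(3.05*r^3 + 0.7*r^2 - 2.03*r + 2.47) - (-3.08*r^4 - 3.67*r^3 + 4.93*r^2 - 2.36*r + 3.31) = 3.08*r^4 + 6.72*r^3 - 4.23*r^2 + 0.33*r - 0.84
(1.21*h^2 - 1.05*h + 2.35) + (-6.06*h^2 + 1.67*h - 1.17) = -4.85*h^2 + 0.62*h + 1.18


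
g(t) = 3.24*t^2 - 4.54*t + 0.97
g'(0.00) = -4.54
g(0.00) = 0.97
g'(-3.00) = -23.98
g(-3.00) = 43.75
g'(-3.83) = -29.36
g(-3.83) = 65.89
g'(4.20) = 22.68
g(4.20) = 39.06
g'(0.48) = -1.43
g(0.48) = -0.46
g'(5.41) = 30.52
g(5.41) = 71.24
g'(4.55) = 24.94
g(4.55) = 47.39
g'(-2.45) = -20.42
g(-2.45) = 31.54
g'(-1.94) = -17.11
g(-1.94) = 21.97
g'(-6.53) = -46.85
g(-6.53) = 168.77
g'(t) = 6.48*t - 4.54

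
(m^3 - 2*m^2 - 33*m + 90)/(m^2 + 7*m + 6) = (m^2 - 8*m + 15)/(m + 1)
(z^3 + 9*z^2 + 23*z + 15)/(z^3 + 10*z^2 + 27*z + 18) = (z + 5)/(z + 6)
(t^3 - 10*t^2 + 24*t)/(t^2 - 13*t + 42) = t*(t - 4)/(t - 7)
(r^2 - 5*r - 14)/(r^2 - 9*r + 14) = (r + 2)/(r - 2)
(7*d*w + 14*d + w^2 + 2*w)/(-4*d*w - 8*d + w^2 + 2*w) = (7*d + w)/(-4*d + w)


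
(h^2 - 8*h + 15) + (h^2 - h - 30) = 2*h^2 - 9*h - 15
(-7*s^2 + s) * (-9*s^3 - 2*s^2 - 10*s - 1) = 63*s^5 + 5*s^4 + 68*s^3 - 3*s^2 - s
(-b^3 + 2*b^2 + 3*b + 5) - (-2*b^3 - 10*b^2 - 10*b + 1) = b^3 + 12*b^2 + 13*b + 4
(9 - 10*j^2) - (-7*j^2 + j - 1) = -3*j^2 - j + 10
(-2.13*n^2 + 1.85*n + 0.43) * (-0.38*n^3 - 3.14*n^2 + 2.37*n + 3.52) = 0.8094*n^5 + 5.9852*n^4 - 11.0205*n^3 - 4.4633*n^2 + 7.5311*n + 1.5136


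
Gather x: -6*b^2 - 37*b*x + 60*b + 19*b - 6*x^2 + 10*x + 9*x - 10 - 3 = -6*b^2 + 79*b - 6*x^2 + x*(19 - 37*b) - 13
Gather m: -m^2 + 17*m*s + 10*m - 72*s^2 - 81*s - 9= -m^2 + m*(17*s + 10) - 72*s^2 - 81*s - 9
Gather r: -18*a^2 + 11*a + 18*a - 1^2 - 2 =-18*a^2 + 29*a - 3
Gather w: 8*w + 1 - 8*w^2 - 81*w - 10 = -8*w^2 - 73*w - 9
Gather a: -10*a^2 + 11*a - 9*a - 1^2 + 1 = -10*a^2 + 2*a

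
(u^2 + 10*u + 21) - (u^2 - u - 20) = 11*u + 41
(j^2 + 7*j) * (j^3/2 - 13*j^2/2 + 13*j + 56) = j^5/2 - 3*j^4 - 65*j^3/2 + 147*j^2 + 392*j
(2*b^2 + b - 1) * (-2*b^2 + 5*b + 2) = -4*b^4 + 8*b^3 + 11*b^2 - 3*b - 2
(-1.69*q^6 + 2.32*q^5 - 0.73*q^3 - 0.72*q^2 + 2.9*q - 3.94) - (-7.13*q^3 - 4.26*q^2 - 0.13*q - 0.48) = -1.69*q^6 + 2.32*q^5 + 6.4*q^3 + 3.54*q^2 + 3.03*q - 3.46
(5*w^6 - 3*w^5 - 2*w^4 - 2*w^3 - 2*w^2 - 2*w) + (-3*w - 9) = 5*w^6 - 3*w^5 - 2*w^4 - 2*w^3 - 2*w^2 - 5*w - 9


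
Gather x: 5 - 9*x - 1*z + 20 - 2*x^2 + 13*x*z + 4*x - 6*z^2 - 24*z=-2*x^2 + x*(13*z - 5) - 6*z^2 - 25*z + 25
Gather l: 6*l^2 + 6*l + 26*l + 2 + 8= 6*l^2 + 32*l + 10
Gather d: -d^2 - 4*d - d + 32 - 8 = -d^2 - 5*d + 24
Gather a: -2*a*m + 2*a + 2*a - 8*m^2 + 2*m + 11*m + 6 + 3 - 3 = a*(4 - 2*m) - 8*m^2 + 13*m + 6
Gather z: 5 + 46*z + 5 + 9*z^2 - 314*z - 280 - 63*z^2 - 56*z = -54*z^2 - 324*z - 270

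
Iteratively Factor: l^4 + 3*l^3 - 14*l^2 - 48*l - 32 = (l + 4)*(l^3 - l^2 - 10*l - 8) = (l - 4)*(l + 4)*(l^2 + 3*l + 2) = (l - 4)*(l + 2)*(l + 4)*(l + 1)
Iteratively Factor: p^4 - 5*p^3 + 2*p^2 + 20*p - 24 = (p - 3)*(p^3 - 2*p^2 - 4*p + 8) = (p - 3)*(p - 2)*(p^2 - 4) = (p - 3)*(p - 2)^2*(p + 2)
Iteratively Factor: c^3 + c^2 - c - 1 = (c + 1)*(c^2 - 1) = (c - 1)*(c + 1)*(c + 1)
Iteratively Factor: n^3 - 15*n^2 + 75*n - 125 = (n - 5)*(n^2 - 10*n + 25) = (n - 5)^2*(n - 5)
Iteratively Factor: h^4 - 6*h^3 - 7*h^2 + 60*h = (h)*(h^3 - 6*h^2 - 7*h + 60) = h*(h - 5)*(h^2 - h - 12) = h*(h - 5)*(h - 4)*(h + 3)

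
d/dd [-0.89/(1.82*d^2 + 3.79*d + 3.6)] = (3.2396*d + 3.3731)/(1.82*d^2 + 3.79*d + 3.6)^2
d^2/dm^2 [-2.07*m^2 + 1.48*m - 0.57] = -4.14000000000000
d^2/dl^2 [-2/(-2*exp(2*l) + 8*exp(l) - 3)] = 16*((1 - exp(l))*(2*exp(2*l) - 8*exp(l) + 3) + 4*(exp(l) - 2)^2*exp(l))*exp(l)/(2*exp(2*l) - 8*exp(l) + 3)^3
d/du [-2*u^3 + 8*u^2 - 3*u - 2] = -6*u^2 + 16*u - 3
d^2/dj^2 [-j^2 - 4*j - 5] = -2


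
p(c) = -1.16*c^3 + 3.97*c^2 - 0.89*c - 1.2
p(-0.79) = 2.55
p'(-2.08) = -32.46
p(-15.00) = 4820.40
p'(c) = -3.48*c^2 + 7.94*c - 0.89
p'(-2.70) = -47.70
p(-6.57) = 504.98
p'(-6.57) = -203.27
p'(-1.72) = -24.84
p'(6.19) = -85.08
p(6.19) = -129.72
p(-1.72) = 17.98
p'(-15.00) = -902.99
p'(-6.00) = -173.81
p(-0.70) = 1.77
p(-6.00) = 397.62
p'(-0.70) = -8.15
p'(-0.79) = -9.33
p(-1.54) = 13.82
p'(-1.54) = -21.37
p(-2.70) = 52.98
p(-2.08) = 28.27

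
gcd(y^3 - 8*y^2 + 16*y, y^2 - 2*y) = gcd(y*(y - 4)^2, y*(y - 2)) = y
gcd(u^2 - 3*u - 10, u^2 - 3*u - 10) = u^2 - 3*u - 10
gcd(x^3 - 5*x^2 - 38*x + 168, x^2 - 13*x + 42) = x - 7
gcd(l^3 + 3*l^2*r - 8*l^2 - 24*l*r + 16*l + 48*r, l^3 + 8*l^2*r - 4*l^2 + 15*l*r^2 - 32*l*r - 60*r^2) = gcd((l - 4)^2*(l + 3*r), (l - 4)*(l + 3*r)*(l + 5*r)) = l^2 + 3*l*r - 4*l - 12*r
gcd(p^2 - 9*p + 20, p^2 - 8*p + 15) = p - 5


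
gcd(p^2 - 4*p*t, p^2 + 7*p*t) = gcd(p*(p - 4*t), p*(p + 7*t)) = p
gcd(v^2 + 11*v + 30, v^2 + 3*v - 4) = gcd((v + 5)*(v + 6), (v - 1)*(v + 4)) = 1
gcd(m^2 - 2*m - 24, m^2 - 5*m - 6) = m - 6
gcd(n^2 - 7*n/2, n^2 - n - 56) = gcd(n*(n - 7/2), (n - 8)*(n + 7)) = 1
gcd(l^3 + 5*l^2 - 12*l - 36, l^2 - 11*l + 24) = l - 3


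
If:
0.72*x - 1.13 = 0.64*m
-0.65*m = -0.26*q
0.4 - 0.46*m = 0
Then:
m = 0.87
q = 2.17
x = 2.34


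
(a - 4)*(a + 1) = a^2 - 3*a - 4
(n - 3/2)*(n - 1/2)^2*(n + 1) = n^4 - 3*n^3/2 - 3*n^2/4 + 11*n/8 - 3/8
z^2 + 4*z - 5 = (z - 1)*(z + 5)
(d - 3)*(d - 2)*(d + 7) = d^3 + 2*d^2 - 29*d + 42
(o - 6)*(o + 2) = o^2 - 4*o - 12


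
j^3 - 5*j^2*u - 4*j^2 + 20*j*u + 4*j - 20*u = (j - 2)^2*(j - 5*u)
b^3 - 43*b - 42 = (b - 7)*(b + 1)*(b + 6)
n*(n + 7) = n^2 + 7*n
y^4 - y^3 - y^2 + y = y*(y - 1)^2*(y + 1)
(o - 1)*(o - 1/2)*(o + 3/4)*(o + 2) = o^4 + 5*o^3/4 - 17*o^2/8 - 7*o/8 + 3/4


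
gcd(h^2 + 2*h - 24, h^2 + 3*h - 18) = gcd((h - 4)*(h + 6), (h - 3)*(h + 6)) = h + 6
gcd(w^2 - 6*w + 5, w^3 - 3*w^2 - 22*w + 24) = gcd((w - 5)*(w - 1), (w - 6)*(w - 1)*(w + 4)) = w - 1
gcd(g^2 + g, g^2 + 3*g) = g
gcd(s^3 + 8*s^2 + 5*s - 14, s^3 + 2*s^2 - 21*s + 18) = s - 1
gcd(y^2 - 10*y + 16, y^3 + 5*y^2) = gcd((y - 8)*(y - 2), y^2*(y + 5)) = 1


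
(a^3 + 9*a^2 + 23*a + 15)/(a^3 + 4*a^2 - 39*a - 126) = (a^2 + 6*a + 5)/(a^2 + a - 42)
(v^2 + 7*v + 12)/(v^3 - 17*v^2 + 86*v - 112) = (v^2 + 7*v + 12)/(v^3 - 17*v^2 + 86*v - 112)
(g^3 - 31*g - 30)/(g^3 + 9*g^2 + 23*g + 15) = (g - 6)/(g + 3)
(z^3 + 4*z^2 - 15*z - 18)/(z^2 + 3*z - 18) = z + 1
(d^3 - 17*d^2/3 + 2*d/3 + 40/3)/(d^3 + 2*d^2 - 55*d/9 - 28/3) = 3*(d^2 - 7*d + 10)/(3*d^2 + 2*d - 21)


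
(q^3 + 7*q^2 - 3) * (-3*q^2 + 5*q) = -3*q^5 - 16*q^4 + 35*q^3 + 9*q^2 - 15*q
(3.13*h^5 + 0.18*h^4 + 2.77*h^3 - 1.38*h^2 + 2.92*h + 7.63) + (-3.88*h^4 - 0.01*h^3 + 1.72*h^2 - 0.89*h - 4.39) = 3.13*h^5 - 3.7*h^4 + 2.76*h^3 + 0.34*h^2 + 2.03*h + 3.24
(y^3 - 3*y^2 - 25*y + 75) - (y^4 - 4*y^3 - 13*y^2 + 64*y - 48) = -y^4 + 5*y^3 + 10*y^2 - 89*y + 123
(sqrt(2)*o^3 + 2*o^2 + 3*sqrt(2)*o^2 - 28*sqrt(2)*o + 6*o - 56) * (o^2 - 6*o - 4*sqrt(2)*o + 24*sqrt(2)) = sqrt(2)*o^5 - 6*o^4 - 3*sqrt(2)*o^4 - 54*sqrt(2)*o^3 + 18*o^3 + 192*sqrt(2)*o^2 + 276*o^2 - 1008*o + 368*sqrt(2)*o - 1344*sqrt(2)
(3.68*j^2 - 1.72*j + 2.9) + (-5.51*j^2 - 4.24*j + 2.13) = -1.83*j^2 - 5.96*j + 5.03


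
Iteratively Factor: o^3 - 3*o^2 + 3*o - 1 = (o - 1)*(o^2 - 2*o + 1) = (o - 1)^2*(o - 1)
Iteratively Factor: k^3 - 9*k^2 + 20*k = (k - 5)*(k^2 - 4*k) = k*(k - 5)*(k - 4)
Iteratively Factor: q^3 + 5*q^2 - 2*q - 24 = (q + 4)*(q^2 + q - 6) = (q - 2)*(q + 4)*(q + 3)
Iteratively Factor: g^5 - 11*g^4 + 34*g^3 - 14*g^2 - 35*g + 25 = (g - 5)*(g^4 - 6*g^3 + 4*g^2 + 6*g - 5) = (g - 5)*(g - 1)*(g^3 - 5*g^2 - g + 5) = (g - 5)^2*(g - 1)*(g^2 - 1) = (g - 5)^2*(g - 1)^2*(g + 1)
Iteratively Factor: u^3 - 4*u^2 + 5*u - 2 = (u - 1)*(u^2 - 3*u + 2) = (u - 2)*(u - 1)*(u - 1)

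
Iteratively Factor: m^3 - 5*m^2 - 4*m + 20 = (m - 2)*(m^2 - 3*m - 10) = (m - 2)*(m + 2)*(m - 5)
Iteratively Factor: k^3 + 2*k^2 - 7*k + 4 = (k - 1)*(k^2 + 3*k - 4) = (k - 1)*(k + 4)*(k - 1)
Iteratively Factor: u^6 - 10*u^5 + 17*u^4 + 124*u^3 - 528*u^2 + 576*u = (u - 4)*(u^5 - 6*u^4 - 7*u^3 + 96*u^2 - 144*u) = (u - 4)^2*(u^4 - 2*u^3 - 15*u^2 + 36*u) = u*(u - 4)^2*(u^3 - 2*u^2 - 15*u + 36) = u*(u - 4)^2*(u - 3)*(u^2 + u - 12) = u*(u - 4)^2*(u - 3)*(u + 4)*(u - 3)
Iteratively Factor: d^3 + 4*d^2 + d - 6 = (d + 2)*(d^2 + 2*d - 3) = (d - 1)*(d + 2)*(d + 3)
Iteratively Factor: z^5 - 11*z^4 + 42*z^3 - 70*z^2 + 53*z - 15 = (z - 3)*(z^4 - 8*z^3 + 18*z^2 - 16*z + 5) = (z - 3)*(z - 1)*(z^3 - 7*z^2 + 11*z - 5) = (z - 3)*(z - 1)^2*(z^2 - 6*z + 5) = (z - 5)*(z - 3)*(z - 1)^2*(z - 1)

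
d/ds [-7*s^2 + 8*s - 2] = 8 - 14*s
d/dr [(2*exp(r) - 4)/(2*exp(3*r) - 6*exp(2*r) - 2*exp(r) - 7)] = (-8*exp(3*r) + 36*exp(2*r) - 48*exp(r) - 22)*exp(r)/(4*exp(6*r) - 24*exp(5*r) + 28*exp(4*r) - 4*exp(3*r) + 88*exp(2*r) + 28*exp(r) + 49)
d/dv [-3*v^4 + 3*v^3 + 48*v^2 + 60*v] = -12*v^3 + 9*v^2 + 96*v + 60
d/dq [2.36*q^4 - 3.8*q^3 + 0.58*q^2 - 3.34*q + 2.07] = 9.44*q^3 - 11.4*q^2 + 1.16*q - 3.34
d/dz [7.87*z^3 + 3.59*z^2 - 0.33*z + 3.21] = 23.61*z^2 + 7.18*z - 0.33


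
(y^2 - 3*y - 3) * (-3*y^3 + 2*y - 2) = -3*y^5 + 9*y^4 + 11*y^3 - 8*y^2 + 6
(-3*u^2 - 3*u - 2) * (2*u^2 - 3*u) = -6*u^4 + 3*u^3 + 5*u^2 + 6*u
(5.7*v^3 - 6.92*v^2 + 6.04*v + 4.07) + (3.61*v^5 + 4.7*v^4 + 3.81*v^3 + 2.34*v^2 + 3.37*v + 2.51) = 3.61*v^5 + 4.7*v^4 + 9.51*v^3 - 4.58*v^2 + 9.41*v + 6.58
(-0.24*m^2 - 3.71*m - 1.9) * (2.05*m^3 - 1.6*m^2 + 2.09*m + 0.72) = -0.492*m^5 - 7.2215*m^4 + 1.5394*m^3 - 4.8867*m^2 - 6.6422*m - 1.368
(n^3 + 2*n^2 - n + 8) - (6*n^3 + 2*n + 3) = -5*n^3 + 2*n^2 - 3*n + 5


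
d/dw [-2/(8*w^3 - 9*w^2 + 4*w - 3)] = 4*(12*w^2 - 9*w + 2)/(8*w^3 - 9*w^2 + 4*w - 3)^2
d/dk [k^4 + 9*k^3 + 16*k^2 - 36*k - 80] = 4*k^3 + 27*k^2 + 32*k - 36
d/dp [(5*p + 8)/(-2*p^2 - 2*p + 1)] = (10*p^2 + 32*p + 21)/(4*p^4 + 8*p^3 - 4*p + 1)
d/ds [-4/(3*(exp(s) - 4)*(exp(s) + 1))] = (8*exp(s)/3 - 4)/(4*(exp(s) - 4)^2*cosh(s/2)^2)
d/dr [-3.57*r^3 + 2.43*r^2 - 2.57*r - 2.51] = -10.71*r^2 + 4.86*r - 2.57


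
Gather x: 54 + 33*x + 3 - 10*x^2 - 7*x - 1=-10*x^2 + 26*x + 56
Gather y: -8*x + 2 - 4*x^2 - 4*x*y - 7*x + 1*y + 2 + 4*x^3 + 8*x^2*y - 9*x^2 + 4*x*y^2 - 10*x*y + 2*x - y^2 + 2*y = 4*x^3 - 13*x^2 - 13*x + y^2*(4*x - 1) + y*(8*x^2 - 14*x + 3) + 4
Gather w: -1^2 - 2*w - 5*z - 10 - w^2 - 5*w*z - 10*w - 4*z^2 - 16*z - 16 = -w^2 + w*(-5*z - 12) - 4*z^2 - 21*z - 27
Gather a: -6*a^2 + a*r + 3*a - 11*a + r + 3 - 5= -6*a^2 + a*(r - 8) + r - 2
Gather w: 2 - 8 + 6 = 0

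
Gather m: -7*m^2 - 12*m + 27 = -7*m^2 - 12*m + 27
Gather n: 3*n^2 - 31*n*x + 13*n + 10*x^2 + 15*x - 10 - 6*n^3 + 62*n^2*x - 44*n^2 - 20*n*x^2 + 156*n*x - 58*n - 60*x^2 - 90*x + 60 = -6*n^3 + n^2*(62*x - 41) + n*(-20*x^2 + 125*x - 45) - 50*x^2 - 75*x + 50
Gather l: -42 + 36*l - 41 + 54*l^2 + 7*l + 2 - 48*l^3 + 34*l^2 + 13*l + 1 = -48*l^3 + 88*l^2 + 56*l - 80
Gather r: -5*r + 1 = 1 - 5*r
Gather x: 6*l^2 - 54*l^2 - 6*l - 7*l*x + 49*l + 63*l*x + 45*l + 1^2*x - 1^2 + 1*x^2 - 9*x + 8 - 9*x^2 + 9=-48*l^2 + 88*l - 8*x^2 + x*(56*l - 8) + 16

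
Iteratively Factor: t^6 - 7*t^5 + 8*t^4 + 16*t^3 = (t - 4)*(t^5 - 3*t^4 - 4*t^3) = t*(t - 4)*(t^4 - 3*t^3 - 4*t^2) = t^2*(t - 4)*(t^3 - 3*t^2 - 4*t) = t^2*(t - 4)^2*(t^2 + t) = t^3*(t - 4)^2*(t + 1)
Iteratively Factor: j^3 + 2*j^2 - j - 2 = (j - 1)*(j^2 + 3*j + 2) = (j - 1)*(j + 2)*(j + 1)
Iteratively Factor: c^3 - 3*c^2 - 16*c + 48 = (c + 4)*(c^2 - 7*c + 12) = (c - 3)*(c + 4)*(c - 4)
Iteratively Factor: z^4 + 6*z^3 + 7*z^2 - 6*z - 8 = (z + 4)*(z^3 + 2*z^2 - z - 2) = (z + 2)*(z + 4)*(z^2 - 1) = (z - 1)*(z + 2)*(z + 4)*(z + 1)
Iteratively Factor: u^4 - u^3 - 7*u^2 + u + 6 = (u + 1)*(u^3 - 2*u^2 - 5*u + 6) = (u - 3)*(u + 1)*(u^2 + u - 2) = (u - 3)*(u - 1)*(u + 1)*(u + 2)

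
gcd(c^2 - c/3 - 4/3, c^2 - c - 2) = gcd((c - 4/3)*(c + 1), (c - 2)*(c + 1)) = c + 1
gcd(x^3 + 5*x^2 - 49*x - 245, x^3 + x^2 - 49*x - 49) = x^2 - 49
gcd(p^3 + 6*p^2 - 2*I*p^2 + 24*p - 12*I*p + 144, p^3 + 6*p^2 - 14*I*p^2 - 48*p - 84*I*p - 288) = p^2 + p*(6 - 6*I) - 36*I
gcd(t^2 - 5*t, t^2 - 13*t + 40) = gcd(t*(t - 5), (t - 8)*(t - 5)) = t - 5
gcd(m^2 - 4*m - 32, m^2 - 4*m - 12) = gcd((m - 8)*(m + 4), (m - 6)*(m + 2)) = 1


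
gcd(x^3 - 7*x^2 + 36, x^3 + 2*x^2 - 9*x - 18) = x^2 - x - 6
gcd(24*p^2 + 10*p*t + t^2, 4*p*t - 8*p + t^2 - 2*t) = 4*p + t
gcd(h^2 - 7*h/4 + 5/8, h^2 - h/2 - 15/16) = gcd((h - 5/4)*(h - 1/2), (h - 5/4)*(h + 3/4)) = h - 5/4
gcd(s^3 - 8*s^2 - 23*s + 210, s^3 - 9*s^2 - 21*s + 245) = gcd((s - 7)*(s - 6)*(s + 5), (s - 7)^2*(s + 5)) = s^2 - 2*s - 35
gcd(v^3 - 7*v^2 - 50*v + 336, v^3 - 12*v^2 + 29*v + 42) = v - 6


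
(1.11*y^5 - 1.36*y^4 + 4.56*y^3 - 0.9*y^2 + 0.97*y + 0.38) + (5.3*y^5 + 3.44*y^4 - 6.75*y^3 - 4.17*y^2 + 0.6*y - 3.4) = 6.41*y^5 + 2.08*y^4 - 2.19*y^3 - 5.07*y^2 + 1.57*y - 3.02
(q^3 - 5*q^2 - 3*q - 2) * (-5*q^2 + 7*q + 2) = -5*q^5 + 32*q^4 - 18*q^3 - 21*q^2 - 20*q - 4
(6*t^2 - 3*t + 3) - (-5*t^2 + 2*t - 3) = 11*t^2 - 5*t + 6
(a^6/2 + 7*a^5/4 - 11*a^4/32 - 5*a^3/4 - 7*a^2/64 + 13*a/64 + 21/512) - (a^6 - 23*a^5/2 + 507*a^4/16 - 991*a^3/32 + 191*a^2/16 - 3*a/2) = -a^6/2 + 53*a^5/4 - 1025*a^4/32 + 951*a^3/32 - 771*a^2/64 + 109*a/64 + 21/512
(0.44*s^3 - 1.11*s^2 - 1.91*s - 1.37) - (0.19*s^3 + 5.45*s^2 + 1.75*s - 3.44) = 0.25*s^3 - 6.56*s^2 - 3.66*s + 2.07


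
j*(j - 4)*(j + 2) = j^3 - 2*j^2 - 8*j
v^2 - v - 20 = (v - 5)*(v + 4)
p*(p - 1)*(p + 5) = p^3 + 4*p^2 - 5*p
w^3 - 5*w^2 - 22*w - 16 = (w - 8)*(w + 1)*(w + 2)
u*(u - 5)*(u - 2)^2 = u^4 - 9*u^3 + 24*u^2 - 20*u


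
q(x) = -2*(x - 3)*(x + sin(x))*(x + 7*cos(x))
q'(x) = -2*(1 - 7*sin(x))*(x - 3)*(x + sin(x)) - 2*(x - 3)*(x + 7*cos(x))*(cos(x) + 1) - 2*(x + sin(x))*(x + 7*cos(x))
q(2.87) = -3.16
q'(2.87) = 23.56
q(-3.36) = 407.58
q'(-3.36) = -46.50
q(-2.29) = 222.14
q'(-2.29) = -268.61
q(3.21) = 4.98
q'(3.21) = 21.76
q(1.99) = -5.04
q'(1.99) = -27.67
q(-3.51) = 411.77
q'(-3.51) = -9.65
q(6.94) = -742.76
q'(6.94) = -169.98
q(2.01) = -5.58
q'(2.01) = -26.26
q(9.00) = -296.15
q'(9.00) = 160.73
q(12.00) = -3694.96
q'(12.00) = -1986.24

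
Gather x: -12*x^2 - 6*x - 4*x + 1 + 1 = -12*x^2 - 10*x + 2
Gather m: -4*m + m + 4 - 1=3 - 3*m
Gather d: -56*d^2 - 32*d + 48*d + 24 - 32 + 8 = -56*d^2 + 16*d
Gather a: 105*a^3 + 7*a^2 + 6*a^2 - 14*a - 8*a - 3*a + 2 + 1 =105*a^3 + 13*a^2 - 25*a + 3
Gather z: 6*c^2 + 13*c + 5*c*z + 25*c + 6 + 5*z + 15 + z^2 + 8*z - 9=6*c^2 + 38*c + z^2 + z*(5*c + 13) + 12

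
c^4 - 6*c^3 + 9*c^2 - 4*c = c*(c - 4)*(c - 1)^2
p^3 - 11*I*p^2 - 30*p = p*(p - 6*I)*(p - 5*I)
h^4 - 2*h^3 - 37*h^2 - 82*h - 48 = (h - 8)*(h + 1)*(h + 2)*(h + 3)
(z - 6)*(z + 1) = z^2 - 5*z - 6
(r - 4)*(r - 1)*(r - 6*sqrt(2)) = r^3 - 6*sqrt(2)*r^2 - 5*r^2 + 4*r + 30*sqrt(2)*r - 24*sqrt(2)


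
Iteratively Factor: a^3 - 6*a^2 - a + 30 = (a - 3)*(a^2 - 3*a - 10) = (a - 5)*(a - 3)*(a + 2)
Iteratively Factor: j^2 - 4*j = (j - 4)*(j)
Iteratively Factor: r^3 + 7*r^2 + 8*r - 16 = (r - 1)*(r^2 + 8*r + 16) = (r - 1)*(r + 4)*(r + 4)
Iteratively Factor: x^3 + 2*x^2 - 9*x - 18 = (x + 3)*(x^2 - x - 6) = (x + 2)*(x + 3)*(x - 3)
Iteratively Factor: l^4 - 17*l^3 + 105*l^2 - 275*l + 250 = (l - 5)*(l^3 - 12*l^2 + 45*l - 50) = (l - 5)^2*(l^2 - 7*l + 10) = (l - 5)^2*(l - 2)*(l - 5)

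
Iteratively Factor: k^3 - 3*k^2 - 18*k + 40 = (k + 4)*(k^2 - 7*k + 10) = (k - 2)*(k + 4)*(k - 5)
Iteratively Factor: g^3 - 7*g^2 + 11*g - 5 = (g - 5)*(g^2 - 2*g + 1) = (g - 5)*(g - 1)*(g - 1)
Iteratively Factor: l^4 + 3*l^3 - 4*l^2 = (l)*(l^3 + 3*l^2 - 4*l) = l*(l - 1)*(l^2 + 4*l) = l^2*(l - 1)*(l + 4)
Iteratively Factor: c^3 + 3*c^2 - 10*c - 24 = (c - 3)*(c^2 + 6*c + 8) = (c - 3)*(c + 2)*(c + 4)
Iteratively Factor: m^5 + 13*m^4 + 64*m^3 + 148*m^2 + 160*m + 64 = (m + 1)*(m^4 + 12*m^3 + 52*m^2 + 96*m + 64) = (m + 1)*(m + 4)*(m^3 + 8*m^2 + 20*m + 16) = (m + 1)*(m + 2)*(m + 4)*(m^2 + 6*m + 8) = (m + 1)*(m + 2)^2*(m + 4)*(m + 4)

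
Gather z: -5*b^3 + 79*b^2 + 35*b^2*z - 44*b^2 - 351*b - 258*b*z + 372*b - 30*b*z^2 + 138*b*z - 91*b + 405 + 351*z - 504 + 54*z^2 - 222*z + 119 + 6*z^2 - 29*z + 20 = -5*b^3 + 35*b^2 - 70*b + z^2*(60 - 30*b) + z*(35*b^2 - 120*b + 100) + 40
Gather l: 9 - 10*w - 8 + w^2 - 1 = w^2 - 10*w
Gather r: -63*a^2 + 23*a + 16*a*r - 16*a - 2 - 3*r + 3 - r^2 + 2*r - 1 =-63*a^2 + 7*a - r^2 + r*(16*a - 1)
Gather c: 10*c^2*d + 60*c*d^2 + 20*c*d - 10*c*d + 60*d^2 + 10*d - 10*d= 10*c^2*d + c*(60*d^2 + 10*d) + 60*d^2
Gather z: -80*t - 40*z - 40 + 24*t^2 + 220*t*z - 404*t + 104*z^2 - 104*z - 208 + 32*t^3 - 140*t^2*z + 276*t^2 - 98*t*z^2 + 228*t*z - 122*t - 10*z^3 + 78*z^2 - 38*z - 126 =32*t^3 + 300*t^2 - 606*t - 10*z^3 + z^2*(182 - 98*t) + z*(-140*t^2 + 448*t - 182) - 374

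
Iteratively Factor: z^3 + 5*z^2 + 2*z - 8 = (z - 1)*(z^2 + 6*z + 8) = (z - 1)*(z + 4)*(z + 2)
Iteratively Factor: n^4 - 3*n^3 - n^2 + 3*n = (n - 1)*(n^3 - 2*n^2 - 3*n) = n*(n - 1)*(n^2 - 2*n - 3) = n*(n - 1)*(n + 1)*(n - 3)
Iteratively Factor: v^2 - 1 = (v + 1)*(v - 1)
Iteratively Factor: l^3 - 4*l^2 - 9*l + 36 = (l + 3)*(l^2 - 7*l + 12) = (l - 3)*(l + 3)*(l - 4)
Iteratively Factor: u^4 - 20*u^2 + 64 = (u + 4)*(u^3 - 4*u^2 - 4*u + 16) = (u - 4)*(u + 4)*(u^2 - 4) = (u - 4)*(u + 2)*(u + 4)*(u - 2)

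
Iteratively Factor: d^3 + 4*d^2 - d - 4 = (d + 4)*(d^2 - 1) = (d + 1)*(d + 4)*(d - 1)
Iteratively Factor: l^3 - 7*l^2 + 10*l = (l)*(l^2 - 7*l + 10) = l*(l - 2)*(l - 5)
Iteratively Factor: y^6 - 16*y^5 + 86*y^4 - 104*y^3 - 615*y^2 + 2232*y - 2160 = (y - 4)*(y^5 - 12*y^4 + 38*y^3 + 48*y^2 - 423*y + 540) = (y - 5)*(y - 4)*(y^4 - 7*y^3 + 3*y^2 + 63*y - 108) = (y - 5)*(y - 4)^2*(y^3 - 3*y^2 - 9*y + 27) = (y - 5)*(y - 4)^2*(y - 3)*(y^2 - 9) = (y - 5)*(y - 4)^2*(y - 3)*(y + 3)*(y - 3)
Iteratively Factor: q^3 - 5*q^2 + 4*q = (q - 1)*(q^2 - 4*q) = q*(q - 1)*(q - 4)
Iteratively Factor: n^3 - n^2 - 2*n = (n - 2)*(n^2 + n) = (n - 2)*(n + 1)*(n)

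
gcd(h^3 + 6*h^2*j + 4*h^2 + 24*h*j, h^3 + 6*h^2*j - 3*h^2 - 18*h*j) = h^2 + 6*h*j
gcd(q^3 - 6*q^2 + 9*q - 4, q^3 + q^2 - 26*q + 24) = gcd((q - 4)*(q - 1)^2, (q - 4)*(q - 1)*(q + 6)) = q^2 - 5*q + 4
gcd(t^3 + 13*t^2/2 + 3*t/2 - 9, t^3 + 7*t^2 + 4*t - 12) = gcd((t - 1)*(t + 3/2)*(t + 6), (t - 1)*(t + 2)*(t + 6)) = t^2 + 5*t - 6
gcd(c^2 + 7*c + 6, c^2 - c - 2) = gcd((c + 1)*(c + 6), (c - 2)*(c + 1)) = c + 1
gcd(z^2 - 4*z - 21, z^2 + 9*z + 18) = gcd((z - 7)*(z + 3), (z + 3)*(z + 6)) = z + 3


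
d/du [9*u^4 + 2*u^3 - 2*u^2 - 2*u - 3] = 36*u^3 + 6*u^2 - 4*u - 2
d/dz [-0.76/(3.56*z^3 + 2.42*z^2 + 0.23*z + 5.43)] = (8.1168*z^2 + 3.6784*z + 0.1748)/(3.56*z^3 + 2.42*z^2 + 0.23*z + 5.43)^2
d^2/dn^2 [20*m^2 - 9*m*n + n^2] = 2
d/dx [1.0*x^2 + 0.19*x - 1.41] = 2.0*x + 0.19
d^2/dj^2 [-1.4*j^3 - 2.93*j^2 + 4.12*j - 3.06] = -8.4*j - 5.86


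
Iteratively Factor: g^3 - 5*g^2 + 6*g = (g - 2)*(g^2 - 3*g) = (g - 3)*(g - 2)*(g)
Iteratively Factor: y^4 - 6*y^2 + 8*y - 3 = (y - 1)*(y^3 + y^2 - 5*y + 3) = (y - 1)^2*(y^2 + 2*y - 3) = (y - 1)^3*(y + 3)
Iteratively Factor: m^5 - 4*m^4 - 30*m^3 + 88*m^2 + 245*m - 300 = (m - 5)*(m^4 + m^3 - 25*m^2 - 37*m + 60) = (m - 5)*(m + 4)*(m^3 - 3*m^2 - 13*m + 15) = (m - 5)*(m + 3)*(m + 4)*(m^2 - 6*m + 5) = (m - 5)*(m - 1)*(m + 3)*(m + 4)*(m - 5)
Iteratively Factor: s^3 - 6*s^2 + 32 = (s - 4)*(s^2 - 2*s - 8) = (s - 4)^2*(s + 2)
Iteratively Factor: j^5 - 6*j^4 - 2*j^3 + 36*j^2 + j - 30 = (j - 1)*(j^4 - 5*j^3 - 7*j^2 + 29*j + 30) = (j - 1)*(j + 1)*(j^3 - 6*j^2 - j + 30) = (j - 5)*(j - 1)*(j + 1)*(j^2 - j - 6) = (j - 5)*(j - 1)*(j + 1)*(j + 2)*(j - 3)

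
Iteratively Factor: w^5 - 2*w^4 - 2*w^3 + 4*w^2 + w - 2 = (w - 2)*(w^4 - 2*w^2 + 1) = (w - 2)*(w + 1)*(w^3 - w^2 - w + 1) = (w - 2)*(w - 1)*(w + 1)*(w^2 - 1) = (w - 2)*(w - 1)^2*(w + 1)*(w + 1)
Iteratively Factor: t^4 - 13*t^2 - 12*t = (t + 1)*(t^3 - t^2 - 12*t) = (t - 4)*(t + 1)*(t^2 + 3*t) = t*(t - 4)*(t + 1)*(t + 3)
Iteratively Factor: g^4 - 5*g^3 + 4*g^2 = (g - 1)*(g^3 - 4*g^2) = g*(g - 1)*(g^2 - 4*g) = g*(g - 4)*(g - 1)*(g)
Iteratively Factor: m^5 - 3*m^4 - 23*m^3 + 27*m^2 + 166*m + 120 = (m - 4)*(m^4 + m^3 - 19*m^2 - 49*m - 30) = (m - 4)*(m + 3)*(m^3 - 2*m^2 - 13*m - 10) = (m - 4)*(m + 2)*(m + 3)*(m^2 - 4*m - 5) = (m - 5)*(m - 4)*(m + 2)*(m + 3)*(m + 1)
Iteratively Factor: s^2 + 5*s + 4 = (s + 1)*(s + 4)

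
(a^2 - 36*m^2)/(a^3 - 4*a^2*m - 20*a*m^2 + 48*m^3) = (a + 6*m)/(a^2 + 2*a*m - 8*m^2)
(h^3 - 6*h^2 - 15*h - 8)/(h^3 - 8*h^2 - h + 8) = (h + 1)/(h - 1)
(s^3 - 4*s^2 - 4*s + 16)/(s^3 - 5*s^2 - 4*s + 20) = (s - 4)/(s - 5)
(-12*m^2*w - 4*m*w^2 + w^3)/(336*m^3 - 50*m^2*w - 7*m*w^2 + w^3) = w*(2*m + w)/(-56*m^2 - m*w + w^2)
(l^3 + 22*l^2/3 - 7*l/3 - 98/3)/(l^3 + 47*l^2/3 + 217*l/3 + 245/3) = (3*l^2 + l - 14)/(3*l^2 + 26*l + 35)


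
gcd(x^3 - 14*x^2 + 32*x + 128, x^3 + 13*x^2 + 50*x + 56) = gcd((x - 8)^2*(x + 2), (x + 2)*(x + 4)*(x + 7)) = x + 2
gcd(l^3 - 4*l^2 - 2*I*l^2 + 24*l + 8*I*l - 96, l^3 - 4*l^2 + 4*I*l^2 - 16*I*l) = l^2 + l*(-4 + 4*I) - 16*I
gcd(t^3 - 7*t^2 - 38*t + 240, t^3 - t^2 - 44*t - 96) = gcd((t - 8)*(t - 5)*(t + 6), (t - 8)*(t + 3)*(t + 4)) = t - 8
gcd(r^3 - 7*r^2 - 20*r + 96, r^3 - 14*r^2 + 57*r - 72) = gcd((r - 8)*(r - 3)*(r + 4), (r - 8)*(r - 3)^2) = r^2 - 11*r + 24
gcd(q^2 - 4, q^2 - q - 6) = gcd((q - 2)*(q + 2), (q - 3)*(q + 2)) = q + 2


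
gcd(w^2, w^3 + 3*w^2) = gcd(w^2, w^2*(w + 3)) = w^2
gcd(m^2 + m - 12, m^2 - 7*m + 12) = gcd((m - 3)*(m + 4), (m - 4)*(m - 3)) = m - 3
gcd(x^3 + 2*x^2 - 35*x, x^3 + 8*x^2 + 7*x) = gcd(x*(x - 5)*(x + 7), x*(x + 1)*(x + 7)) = x^2 + 7*x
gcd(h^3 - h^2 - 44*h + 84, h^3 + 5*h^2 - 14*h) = h^2 + 5*h - 14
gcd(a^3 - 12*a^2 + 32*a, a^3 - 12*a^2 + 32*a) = a^3 - 12*a^2 + 32*a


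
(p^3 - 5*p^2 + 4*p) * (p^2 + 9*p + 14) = p^5 + 4*p^4 - 27*p^3 - 34*p^2 + 56*p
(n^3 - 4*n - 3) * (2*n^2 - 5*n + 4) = 2*n^5 - 5*n^4 - 4*n^3 + 14*n^2 - n - 12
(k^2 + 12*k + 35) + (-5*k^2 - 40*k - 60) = -4*k^2 - 28*k - 25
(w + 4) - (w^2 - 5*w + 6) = -w^2 + 6*w - 2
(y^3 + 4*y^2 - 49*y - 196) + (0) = y^3 + 4*y^2 - 49*y - 196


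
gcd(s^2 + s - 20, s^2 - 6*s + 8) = s - 4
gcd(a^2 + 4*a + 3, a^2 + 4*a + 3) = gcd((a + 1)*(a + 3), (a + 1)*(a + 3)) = a^2 + 4*a + 3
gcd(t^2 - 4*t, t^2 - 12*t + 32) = t - 4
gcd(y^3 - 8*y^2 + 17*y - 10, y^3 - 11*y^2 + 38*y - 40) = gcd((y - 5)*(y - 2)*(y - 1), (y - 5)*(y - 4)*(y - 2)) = y^2 - 7*y + 10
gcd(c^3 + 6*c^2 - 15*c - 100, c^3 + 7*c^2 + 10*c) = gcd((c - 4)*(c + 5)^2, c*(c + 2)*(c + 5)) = c + 5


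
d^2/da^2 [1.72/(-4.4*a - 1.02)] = -66.5984/(4.4*a + 1.02)^3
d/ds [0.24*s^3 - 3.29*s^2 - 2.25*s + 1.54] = 0.72*s^2 - 6.58*s - 2.25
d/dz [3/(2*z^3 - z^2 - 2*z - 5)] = 6*(-3*z^2 + z + 1)/(-2*z^3 + z^2 + 2*z + 5)^2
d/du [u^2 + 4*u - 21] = 2*u + 4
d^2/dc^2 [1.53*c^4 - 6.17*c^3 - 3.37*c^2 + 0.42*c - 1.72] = 18.36*c^2 - 37.02*c - 6.74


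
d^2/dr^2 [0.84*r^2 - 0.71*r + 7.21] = 1.68000000000000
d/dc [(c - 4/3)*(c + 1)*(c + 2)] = 3*c^2 + 10*c/3 - 2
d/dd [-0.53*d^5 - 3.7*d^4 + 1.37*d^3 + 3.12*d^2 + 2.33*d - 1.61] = -2.65*d^4 - 14.8*d^3 + 4.11*d^2 + 6.24*d + 2.33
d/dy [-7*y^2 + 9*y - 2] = 9 - 14*y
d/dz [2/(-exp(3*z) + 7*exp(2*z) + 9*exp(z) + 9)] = (6*exp(2*z) - 28*exp(z) - 18)*exp(z)/(-exp(3*z) + 7*exp(2*z) + 9*exp(z) + 9)^2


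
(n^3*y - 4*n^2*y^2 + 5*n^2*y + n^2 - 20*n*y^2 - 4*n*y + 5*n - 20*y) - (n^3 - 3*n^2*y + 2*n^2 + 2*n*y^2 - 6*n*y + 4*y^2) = n^3*y - n^3 - 4*n^2*y^2 + 8*n^2*y - n^2 - 22*n*y^2 + 2*n*y + 5*n - 4*y^2 - 20*y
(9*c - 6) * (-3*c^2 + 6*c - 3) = -27*c^3 + 72*c^2 - 63*c + 18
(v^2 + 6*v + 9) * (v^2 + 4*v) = v^4 + 10*v^3 + 33*v^2 + 36*v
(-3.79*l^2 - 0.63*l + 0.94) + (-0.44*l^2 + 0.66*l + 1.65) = -4.23*l^2 + 0.03*l + 2.59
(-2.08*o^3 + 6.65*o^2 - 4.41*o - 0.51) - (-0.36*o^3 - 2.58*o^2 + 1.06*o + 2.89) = -1.72*o^3 + 9.23*o^2 - 5.47*o - 3.4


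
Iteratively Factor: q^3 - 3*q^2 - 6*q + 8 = (q - 4)*(q^2 + q - 2) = (q - 4)*(q + 2)*(q - 1)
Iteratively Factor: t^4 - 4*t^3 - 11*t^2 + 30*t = (t - 2)*(t^3 - 2*t^2 - 15*t) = t*(t - 2)*(t^2 - 2*t - 15) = t*(t - 5)*(t - 2)*(t + 3)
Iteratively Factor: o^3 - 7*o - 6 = (o + 2)*(o^2 - 2*o - 3) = (o - 3)*(o + 2)*(o + 1)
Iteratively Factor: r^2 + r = (r)*(r + 1)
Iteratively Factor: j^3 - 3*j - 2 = (j + 1)*(j^2 - j - 2) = (j - 2)*(j + 1)*(j + 1)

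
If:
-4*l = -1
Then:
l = 1/4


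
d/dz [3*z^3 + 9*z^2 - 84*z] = 9*z^2 + 18*z - 84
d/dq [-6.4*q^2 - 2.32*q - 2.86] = -12.8*q - 2.32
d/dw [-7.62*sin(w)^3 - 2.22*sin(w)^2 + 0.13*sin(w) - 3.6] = (-22.86*sin(w)^2 - 4.44*sin(w) + 0.13)*cos(w)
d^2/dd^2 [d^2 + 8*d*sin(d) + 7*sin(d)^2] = -8*d*sin(d) - 28*sin(d)^2 + 16*cos(d) + 16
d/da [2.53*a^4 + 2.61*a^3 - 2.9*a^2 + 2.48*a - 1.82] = 10.12*a^3 + 7.83*a^2 - 5.8*a + 2.48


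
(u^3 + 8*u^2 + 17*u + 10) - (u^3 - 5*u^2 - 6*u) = 13*u^2 + 23*u + 10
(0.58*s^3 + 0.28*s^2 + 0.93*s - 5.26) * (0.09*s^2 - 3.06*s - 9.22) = 0.0522*s^5 - 1.7496*s^4 - 6.1207*s^3 - 5.9008*s^2 + 7.521*s + 48.4972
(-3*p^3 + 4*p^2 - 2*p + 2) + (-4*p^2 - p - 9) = -3*p^3 - 3*p - 7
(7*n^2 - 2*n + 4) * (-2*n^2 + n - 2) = -14*n^4 + 11*n^3 - 24*n^2 + 8*n - 8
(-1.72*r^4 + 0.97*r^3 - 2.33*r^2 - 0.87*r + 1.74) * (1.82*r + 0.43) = -3.1304*r^5 + 1.0258*r^4 - 3.8235*r^3 - 2.5853*r^2 + 2.7927*r + 0.7482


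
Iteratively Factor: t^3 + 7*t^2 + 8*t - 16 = (t + 4)*(t^2 + 3*t - 4) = (t - 1)*(t + 4)*(t + 4)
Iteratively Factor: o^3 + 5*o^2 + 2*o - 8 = (o - 1)*(o^2 + 6*o + 8) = (o - 1)*(o + 4)*(o + 2)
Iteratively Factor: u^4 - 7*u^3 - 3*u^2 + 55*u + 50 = (u + 1)*(u^3 - 8*u^2 + 5*u + 50) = (u - 5)*(u + 1)*(u^2 - 3*u - 10) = (u - 5)^2*(u + 1)*(u + 2)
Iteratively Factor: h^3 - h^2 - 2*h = (h - 2)*(h^2 + h) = (h - 2)*(h + 1)*(h)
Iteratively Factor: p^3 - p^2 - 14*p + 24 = (p - 2)*(p^2 + p - 12) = (p - 2)*(p + 4)*(p - 3)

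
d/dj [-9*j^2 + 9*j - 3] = 9 - 18*j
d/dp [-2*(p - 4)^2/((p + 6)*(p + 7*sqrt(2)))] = 2*(2*(4 - p)*(p + 6)*(p + 7*sqrt(2)) + (p - 4)^2*(p + 6) + (p - 4)^2*(p + 7*sqrt(2)))/((p + 6)^2*(p + 7*sqrt(2))^2)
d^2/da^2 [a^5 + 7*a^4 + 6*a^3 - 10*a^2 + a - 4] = 20*a^3 + 84*a^2 + 36*a - 20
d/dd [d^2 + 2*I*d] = 2*d + 2*I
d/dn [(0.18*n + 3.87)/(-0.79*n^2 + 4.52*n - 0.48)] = (0.1422*n^2 + 6.1146*n - 17.5788)/(0.6241*n^4 - 7.1416*n^3 + 21.1888*n^2 - 4.3392*n + 0.2304)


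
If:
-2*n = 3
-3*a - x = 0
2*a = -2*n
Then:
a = 3/2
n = -3/2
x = -9/2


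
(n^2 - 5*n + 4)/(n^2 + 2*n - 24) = (n - 1)/(n + 6)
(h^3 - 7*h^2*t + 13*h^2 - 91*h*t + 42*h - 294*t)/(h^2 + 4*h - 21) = (h^2 - 7*h*t + 6*h - 42*t)/(h - 3)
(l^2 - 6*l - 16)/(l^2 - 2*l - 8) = (l - 8)/(l - 4)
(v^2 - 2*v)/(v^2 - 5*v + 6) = v/(v - 3)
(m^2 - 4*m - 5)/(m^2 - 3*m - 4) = (m - 5)/(m - 4)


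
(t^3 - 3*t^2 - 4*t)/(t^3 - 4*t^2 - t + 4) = t/(t - 1)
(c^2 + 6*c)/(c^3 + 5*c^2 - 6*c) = 1/(c - 1)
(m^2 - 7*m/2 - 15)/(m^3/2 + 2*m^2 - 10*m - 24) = (2*m^2 - 7*m - 30)/(m^3 + 4*m^2 - 20*m - 48)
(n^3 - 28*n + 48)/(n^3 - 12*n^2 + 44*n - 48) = (n + 6)/(n - 6)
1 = 1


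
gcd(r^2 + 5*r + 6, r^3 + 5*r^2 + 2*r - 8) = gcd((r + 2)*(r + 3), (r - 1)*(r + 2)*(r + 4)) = r + 2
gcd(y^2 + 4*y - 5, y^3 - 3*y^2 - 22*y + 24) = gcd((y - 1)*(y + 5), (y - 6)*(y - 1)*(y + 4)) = y - 1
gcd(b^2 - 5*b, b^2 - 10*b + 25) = b - 5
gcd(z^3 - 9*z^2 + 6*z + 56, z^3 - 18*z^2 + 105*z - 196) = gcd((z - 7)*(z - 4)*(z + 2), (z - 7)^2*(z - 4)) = z^2 - 11*z + 28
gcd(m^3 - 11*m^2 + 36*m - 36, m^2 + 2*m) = 1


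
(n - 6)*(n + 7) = n^2 + n - 42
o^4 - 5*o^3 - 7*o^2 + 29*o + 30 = (o - 5)*(o - 3)*(o + 1)*(o + 2)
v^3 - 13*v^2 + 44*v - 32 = (v - 8)*(v - 4)*(v - 1)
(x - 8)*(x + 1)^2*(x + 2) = x^4 - 4*x^3 - 27*x^2 - 38*x - 16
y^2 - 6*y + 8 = (y - 4)*(y - 2)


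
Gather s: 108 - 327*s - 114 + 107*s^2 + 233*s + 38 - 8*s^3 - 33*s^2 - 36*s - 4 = -8*s^3 + 74*s^2 - 130*s + 28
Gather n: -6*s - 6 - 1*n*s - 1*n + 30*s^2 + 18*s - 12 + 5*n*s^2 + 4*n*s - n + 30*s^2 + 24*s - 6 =n*(5*s^2 + 3*s - 2) + 60*s^2 + 36*s - 24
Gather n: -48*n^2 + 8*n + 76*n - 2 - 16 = -48*n^2 + 84*n - 18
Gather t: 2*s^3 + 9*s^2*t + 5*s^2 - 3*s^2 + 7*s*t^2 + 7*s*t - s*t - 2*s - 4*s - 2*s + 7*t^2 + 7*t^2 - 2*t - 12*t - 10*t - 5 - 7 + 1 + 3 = 2*s^3 + 2*s^2 - 8*s + t^2*(7*s + 14) + t*(9*s^2 + 6*s - 24) - 8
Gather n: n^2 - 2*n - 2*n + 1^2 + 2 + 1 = n^2 - 4*n + 4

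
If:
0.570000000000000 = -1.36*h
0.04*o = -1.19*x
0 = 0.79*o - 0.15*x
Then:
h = -0.42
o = 0.00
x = 0.00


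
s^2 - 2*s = s*(s - 2)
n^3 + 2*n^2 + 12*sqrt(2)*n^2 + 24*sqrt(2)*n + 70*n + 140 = (n + 2)*(n + 5*sqrt(2))*(n + 7*sqrt(2))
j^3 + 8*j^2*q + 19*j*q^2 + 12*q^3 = (j + q)*(j + 3*q)*(j + 4*q)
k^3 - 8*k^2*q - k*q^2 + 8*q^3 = (k - 8*q)*(k - q)*(k + q)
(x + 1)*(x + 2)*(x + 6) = x^3 + 9*x^2 + 20*x + 12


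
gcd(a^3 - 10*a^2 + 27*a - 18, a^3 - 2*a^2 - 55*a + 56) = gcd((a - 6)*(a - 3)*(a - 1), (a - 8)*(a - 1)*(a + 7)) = a - 1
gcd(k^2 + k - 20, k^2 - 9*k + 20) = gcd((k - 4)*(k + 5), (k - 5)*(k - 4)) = k - 4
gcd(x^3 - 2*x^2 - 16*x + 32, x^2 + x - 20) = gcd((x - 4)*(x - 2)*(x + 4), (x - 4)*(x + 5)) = x - 4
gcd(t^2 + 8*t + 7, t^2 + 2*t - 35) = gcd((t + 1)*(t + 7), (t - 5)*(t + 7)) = t + 7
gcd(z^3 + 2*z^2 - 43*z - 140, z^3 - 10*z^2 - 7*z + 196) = z^2 - 3*z - 28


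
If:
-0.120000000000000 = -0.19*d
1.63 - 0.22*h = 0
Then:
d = 0.63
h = 7.41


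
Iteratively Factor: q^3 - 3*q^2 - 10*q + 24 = (q + 3)*(q^2 - 6*q + 8) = (q - 4)*(q + 3)*(q - 2)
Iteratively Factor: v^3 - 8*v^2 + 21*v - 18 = (v - 3)*(v^2 - 5*v + 6) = (v - 3)^2*(v - 2)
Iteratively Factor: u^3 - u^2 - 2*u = (u)*(u^2 - u - 2) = u*(u - 2)*(u + 1)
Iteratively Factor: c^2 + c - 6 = (c - 2)*(c + 3)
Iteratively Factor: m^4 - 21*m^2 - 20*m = (m + 1)*(m^3 - m^2 - 20*m) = (m + 1)*(m + 4)*(m^2 - 5*m) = (m - 5)*(m + 1)*(m + 4)*(m)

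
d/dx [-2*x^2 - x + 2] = -4*x - 1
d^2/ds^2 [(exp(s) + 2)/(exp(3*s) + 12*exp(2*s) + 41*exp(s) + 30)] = (4*exp(6*s) + 54*exp(5*s) + 244*exp(4*s) + 434*exp(3*s) + 252*exp(2*s) - 748*exp(s) - 1560)*exp(s)/(exp(9*s) + 36*exp(8*s) + 555*exp(7*s) + 4770*exp(6*s) + 24915*exp(5*s) + 80856*exp(4*s) + 160181*exp(3*s) + 183690*exp(2*s) + 110700*exp(s) + 27000)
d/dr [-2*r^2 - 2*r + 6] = -4*r - 2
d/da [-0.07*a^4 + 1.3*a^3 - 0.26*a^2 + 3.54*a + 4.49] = -0.28*a^3 + 3.9*a^2 - 0.52*a + 3.54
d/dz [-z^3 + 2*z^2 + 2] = z*(4 - 3*z)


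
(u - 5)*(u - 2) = u^2 - 7*u + 10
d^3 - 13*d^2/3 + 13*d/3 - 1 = (d - 3)*(d - 1)*(d - 1/3)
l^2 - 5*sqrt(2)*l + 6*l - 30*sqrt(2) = (l + 6)*(l - 5*sqrt(2))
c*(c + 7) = c^2 + 7*c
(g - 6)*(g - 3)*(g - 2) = g^3 - 11*g^2 + 36*g - 36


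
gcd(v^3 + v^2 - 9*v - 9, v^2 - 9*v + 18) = v - 3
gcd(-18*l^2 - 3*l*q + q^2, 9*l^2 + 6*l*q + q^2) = 3*l + q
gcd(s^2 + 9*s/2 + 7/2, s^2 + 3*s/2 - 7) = s + 7/2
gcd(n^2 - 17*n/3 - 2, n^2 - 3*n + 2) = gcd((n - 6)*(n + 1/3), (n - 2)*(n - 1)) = 1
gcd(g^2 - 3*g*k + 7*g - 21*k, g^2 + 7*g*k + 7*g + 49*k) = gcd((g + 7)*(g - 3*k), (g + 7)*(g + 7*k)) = g + 7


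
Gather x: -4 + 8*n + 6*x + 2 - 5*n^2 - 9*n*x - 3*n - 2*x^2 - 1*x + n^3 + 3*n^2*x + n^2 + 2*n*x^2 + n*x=n^3 - 4*n^2 + 5*n + x^2*(2*n - 2) + x*(3*n^2 - 8*n + 5) - 2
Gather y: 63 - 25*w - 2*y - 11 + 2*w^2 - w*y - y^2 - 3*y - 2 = 2*w^2 - 25*w - y^2 + y*(-w - 5) + 50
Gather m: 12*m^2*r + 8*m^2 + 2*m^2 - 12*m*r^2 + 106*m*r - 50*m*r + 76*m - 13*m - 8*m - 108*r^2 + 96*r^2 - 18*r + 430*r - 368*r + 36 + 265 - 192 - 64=m^2*(12*r + 10) + m*(-12*r^2 + 56*r + 55) - 12*r^2 + 44*r + 45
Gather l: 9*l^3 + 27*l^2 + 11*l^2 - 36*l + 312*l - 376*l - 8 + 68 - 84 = 9*l^3 + 38*l^2 - 100*l - 24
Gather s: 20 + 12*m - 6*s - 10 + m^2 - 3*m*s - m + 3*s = m^2 + 11*m + s*(-3*m - 3) + 10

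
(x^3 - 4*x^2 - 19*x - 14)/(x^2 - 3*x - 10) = (x^2 - 6*x - 7)/(x - 5)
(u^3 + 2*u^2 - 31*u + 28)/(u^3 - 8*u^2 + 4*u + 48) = (u^2 + 6*u - 7)/(u^2 - 4*u - 12)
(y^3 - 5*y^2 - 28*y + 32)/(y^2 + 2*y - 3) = (y^2 - 4*y - 32)/(y + 3)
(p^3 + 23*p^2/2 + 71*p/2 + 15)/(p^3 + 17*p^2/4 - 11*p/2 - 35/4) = 2*(2*p^2 + 13*p + 6)/(4*p^2 - 3*p - 7)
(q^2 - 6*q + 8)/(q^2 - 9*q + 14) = (q - 4)/(q - 7)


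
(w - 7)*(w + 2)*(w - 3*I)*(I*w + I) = I*w^4 + 3*w^3 - 4*I*w^3 - 12*w^2 - 19*I*w^2 - 57*w - 14*I*w - 42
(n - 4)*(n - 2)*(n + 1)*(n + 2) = n^4 - 3*n^3 - 8*n^2 + 12*n + 16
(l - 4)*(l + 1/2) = l^2 - 7*l/2 - 2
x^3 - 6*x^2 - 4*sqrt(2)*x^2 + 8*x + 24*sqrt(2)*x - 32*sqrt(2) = (x - 4)*(x - 2)*(x - 4*sqrt(2))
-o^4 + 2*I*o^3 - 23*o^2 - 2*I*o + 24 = (o - 6*I)*(o + 4*I)*(-I*o - I)*(-I*o + I)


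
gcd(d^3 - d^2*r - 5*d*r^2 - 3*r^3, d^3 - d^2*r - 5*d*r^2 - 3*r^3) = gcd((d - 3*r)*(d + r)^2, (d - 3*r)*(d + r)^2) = -d^3 + d^2*r + 5*d*r^2 + 3*r^3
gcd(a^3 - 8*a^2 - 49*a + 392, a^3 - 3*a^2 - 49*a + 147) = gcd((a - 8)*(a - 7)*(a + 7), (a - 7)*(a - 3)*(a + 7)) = a^2 - 49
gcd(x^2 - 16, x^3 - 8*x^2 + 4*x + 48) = x - 4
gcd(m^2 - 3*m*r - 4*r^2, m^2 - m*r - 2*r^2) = m + r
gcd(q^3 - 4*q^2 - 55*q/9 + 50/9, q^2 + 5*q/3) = q + 5/3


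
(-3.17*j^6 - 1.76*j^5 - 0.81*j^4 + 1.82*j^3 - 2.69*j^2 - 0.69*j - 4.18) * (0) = 0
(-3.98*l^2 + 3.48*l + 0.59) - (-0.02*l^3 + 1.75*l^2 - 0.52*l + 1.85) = 0.02*l^3 - 5.73*l^2 + 4.0*l - 1.26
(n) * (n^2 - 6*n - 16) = n^3 - 6*n^2 - 16*n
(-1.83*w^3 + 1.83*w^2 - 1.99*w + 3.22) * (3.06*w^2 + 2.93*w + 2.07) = -5.5998*w^5 + 0.2379*w^4 - 4.5156*w^3 + 7.8106*w^2 + 5.3153*w + 6.6654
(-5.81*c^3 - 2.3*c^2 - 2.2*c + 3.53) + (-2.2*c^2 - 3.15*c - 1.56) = -5.81*c^3 - 4.5*c^2 - 5.35*c + 1.97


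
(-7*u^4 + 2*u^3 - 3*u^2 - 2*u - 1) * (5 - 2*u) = 14*u^5 - 39*u^4 + 16*u^3 - 11*u^2 - 8*u - 5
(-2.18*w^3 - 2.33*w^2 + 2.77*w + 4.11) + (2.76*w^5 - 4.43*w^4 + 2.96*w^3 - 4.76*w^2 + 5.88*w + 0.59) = 2.76*w^5 - 4.43*w^4 + 0.78*w^3 - 7.09*w^2 + 8.65*w + 4.7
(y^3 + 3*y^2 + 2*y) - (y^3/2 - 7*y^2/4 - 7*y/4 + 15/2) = y^3/2 + 19*y^2/4 + 15*y/4 - 15/2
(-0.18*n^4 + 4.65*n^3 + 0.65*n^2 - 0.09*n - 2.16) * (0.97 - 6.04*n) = 1.0872*n^5 - 28.2606*n^4 + 0.5845*n^3 + 1.1741*n^2 + 12.9591*n - 2.0952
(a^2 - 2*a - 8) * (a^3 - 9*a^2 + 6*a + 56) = a^5 - 11*a^4 + 16*a^3 + 116*a^2 - 160*a - 448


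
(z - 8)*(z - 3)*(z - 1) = z^3 - 12*z^2 + 35*z - 24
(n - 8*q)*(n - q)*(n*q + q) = n^3*q - 9*n^2*q^2 + n^2*q + 8*n*q^3 - 9*n*q^2 + 8*q^3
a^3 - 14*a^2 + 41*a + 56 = (a - 8)*(a - 7)*(a + 1)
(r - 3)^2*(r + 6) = r^3 - 27*r + 54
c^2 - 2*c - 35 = (c - 7)*(c + 5)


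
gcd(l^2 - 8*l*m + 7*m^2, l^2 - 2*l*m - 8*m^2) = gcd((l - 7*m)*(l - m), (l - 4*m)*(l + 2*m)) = 1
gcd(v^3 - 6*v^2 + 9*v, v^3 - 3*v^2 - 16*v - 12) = 1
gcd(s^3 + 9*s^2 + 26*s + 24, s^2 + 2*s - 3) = s + 3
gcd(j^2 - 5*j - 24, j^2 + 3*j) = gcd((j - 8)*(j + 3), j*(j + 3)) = j + 3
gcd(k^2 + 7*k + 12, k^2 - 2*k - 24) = k + 4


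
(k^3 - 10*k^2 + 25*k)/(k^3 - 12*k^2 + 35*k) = (k - 5)/(k - 7)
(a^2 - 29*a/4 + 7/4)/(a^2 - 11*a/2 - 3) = (-4*a^2 + 29*a - 7)/(2*(-2*a^2 + 11*a + 6))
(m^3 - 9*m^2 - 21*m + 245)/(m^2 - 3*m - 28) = (m^2 - 2*m - 35)/(m + 4)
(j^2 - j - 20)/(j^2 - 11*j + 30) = (j + 4)/(j - 6)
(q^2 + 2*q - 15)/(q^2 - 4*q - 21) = (-q^2 - 2*q + 15)/(-q^2 + 4*q + 21)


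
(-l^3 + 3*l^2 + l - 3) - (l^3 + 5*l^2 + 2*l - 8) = -2*l^3 - 2*l^2 - l + 5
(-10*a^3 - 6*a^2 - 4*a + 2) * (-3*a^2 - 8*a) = 30*a^5 + 98*a^4 + 60*a^3 + 26*a^2 - 16*a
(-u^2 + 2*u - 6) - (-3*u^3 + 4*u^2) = 3*u^3 - 5*u^2 + 2*u - 6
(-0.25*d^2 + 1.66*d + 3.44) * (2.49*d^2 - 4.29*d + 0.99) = -0.6225*d^4 + 5.2059*d^3 + 1.1967*d^2 - 13.1142*d + 3.4056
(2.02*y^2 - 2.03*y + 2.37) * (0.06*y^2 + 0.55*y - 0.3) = 0.1212*y^4 + 0.9892*y^3 - 1.5803*y^2 + 1.9125*y - 0.711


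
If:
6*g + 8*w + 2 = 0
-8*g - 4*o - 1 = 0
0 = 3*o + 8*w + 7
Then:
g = 17/48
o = -23/24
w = -33/64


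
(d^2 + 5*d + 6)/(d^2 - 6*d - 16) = (d + 3)/(d - 8)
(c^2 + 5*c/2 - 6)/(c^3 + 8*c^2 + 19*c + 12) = (c - 3/2)/(c^2 + 4*c + 3)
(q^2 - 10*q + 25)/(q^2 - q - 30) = (-q^2 + 10*q - 25)/(-q^2 + q + 30)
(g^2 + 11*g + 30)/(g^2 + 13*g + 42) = (g + 5)/(g + 7)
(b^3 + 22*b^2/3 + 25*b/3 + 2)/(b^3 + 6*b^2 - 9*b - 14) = (b^2 + 19*b/3 + 2)/(b^2 + 5*b - 14)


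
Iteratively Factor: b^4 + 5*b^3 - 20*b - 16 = (b + 2)*(b^3 + 3*b^2 - 6*b - 8) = (b + 2)*(b + 4)*(b^2 - b - 2) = (b + 1)*(b + 2)*(b + 4)*(b - 2)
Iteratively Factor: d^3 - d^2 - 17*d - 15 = (d + 3)*(d^2 - 4*d - 5) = (d + 1)*(d + 3)*(d - 5)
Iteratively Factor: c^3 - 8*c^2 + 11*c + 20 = (c + 1)*(c^2 - 9*c + 20) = (c - 4)*(c + 1)*(c - 5)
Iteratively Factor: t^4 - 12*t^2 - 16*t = (t + 2)*(t^3 - 2*t^2 - 8*t) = (t - 4)*(t + 2)*(t^2 + 2*t) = t*(t - 4)*(t + 2)*(t + 2)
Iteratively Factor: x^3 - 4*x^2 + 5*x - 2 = (x - 2)*(x^2 - 2*x + 1) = (x - 2)*(x - 1)*(x - 1)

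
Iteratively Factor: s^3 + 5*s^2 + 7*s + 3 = (s + 3)*(s^2 + 2*s + 1) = (s + 1)*(s + 3)*(s + 1)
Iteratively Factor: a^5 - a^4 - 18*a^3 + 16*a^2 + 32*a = (a)*(a^4 - a^3 - 18*a^2 + 16*a + 32) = a*(a + 4)*(a^3 - 5*a^2 + 2*a + 8) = a*(a - 2)*(a + 4)*(a^2 - 3*a - 4) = a*(a - 2)*(a + 1)*(a + 4)*(a - 4)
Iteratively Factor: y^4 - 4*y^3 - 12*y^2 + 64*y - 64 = (y - 2)*(y^3 - 2*y^2 - 16*y + 32) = (y - 4)*(y - 2)*(y^2 + 2*y - 8) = (y - 4)*(y - 2)*(y + 4)*(y - 2)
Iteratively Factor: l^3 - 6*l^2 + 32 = (l - 4)*(l^2 - 2*l - 8) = (l - 4)*(l + 2)*(l - 4)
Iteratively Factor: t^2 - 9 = (t + 3)*(t - 3)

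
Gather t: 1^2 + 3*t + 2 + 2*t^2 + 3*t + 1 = 2*t^2 + 6*t + 4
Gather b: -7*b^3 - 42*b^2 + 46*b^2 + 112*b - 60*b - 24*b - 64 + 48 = -7*b^3 + 4*b^2 + 28*b - 16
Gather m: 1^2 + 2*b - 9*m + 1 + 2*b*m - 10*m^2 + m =2*b - 10*m^2 + m*(2*b - 8) + 2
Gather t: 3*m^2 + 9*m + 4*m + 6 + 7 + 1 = 3*m^2 + 13*m + 14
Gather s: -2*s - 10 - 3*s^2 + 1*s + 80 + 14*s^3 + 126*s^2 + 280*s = 14*s^3 + 123*s^2 + 279*s + 70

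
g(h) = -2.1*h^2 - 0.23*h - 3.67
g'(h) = -4.2*h - 0.23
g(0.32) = -3.96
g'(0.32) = -1.57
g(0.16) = -3.76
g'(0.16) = -0.90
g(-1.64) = -8.94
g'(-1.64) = 6.66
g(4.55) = -48.19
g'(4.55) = -19.34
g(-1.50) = -8.05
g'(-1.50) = 6.07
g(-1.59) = -8.61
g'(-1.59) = 6.45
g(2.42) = -16.53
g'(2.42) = -10.39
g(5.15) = -60.55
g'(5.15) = -21.86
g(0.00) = -3.67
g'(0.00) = -0.23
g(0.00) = -3.67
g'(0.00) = -0.23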